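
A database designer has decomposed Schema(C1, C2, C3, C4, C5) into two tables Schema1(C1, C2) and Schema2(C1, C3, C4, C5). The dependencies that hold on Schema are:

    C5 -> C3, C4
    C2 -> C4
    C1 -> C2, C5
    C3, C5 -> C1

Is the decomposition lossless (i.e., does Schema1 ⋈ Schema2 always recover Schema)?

Common attributes: Schema1 ∩ Schema2 = {C1}.
Closure of {C1}: C1 → C2, C5 applies, adding C2, C5; C5 → C3, C4 applies, adding C3, C4. So (C1)⁺ = {C1, C2, C3, C4, C5}.
This closure contains every attribute of Schema1, so Schema1 ∩ Schema2 → Schema1. The join is lossless.

Yes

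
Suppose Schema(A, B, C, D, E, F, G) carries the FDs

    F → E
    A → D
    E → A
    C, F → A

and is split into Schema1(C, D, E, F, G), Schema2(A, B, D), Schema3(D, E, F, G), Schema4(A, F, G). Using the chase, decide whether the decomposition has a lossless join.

Chase test. Columns are A, B, C, D, E, F, G; row i has aⱼ where attribute j ∈ Schemai, else bᵢⱼ.
Initial tableau (one row per fragment):
  row 1: b11 b12 a3 a4 a5 a6 a7
  row 2: a1 a2 b23 a4 b25 b26 b27
  row 3: b31 b32 b33 a4 a5 a6 a7
  row 4: a1 b42 b43 b44 b45 a6 a7
Rows 1 and 4 agree on F; apply F→E and equate their E entries.
Rows 2 and 4 agree on A; apply A→D and equate their D entries.
Rows 1 and 3 agree on E; apply E→A and equate their A entries.
Rows 1 and 4 agree on E; apply E→A and equate their A entries.
No row becomes fully distinguished — the join is lossy.

No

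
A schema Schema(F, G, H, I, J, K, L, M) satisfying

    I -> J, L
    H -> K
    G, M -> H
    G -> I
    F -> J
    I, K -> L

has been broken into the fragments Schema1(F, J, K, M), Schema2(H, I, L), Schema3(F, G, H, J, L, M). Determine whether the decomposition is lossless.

No

Chase test. Columns are F, G, H, I, J, K, L, M; row i has aⱼ where attribute j ∈ Schemai, else bᵢⱼ.
Initial tableau (one row per fragment):
  row 1: a1 b12 b13 b14 a5 a6 b17 a8
  row 2: b21 b22 a3 a4 b25 b26 a7 b28
  row 3: a1 a2 a3 b34 a5 b36 a7 a8
Rows 2 and 3 agree on H; apply H→K and equate their K entries.
No row becomes fully distinguished — the join is lossy.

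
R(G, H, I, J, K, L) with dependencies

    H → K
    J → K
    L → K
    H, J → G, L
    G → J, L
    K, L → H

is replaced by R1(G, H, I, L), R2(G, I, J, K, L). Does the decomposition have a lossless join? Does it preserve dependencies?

lossless but not dependency-preserving

Lossless test: (G, I, L)⁺ = {G, H, I, J, K, L}, which contains all of one fragment — lossless.
Dependency preservation: the restricted closure of {H} across the fragments never reaches {K}, so H → K cannot be enforced without a join — not preserved.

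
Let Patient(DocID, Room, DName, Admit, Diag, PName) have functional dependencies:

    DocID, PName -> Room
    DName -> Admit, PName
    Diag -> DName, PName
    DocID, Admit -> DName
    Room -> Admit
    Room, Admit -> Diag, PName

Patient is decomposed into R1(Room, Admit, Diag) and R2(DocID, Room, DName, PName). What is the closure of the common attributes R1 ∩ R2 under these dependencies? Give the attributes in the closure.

R1 ∩ R2 = {Room}.
Room → Admit applies, adding Admit
Room, Admit → Diag, PName applies, adding Diag, PName
Diag → DName, PName applies, adding DName
Closure: {Room, DName, Admit, Diag, PName}.

Room, DName, Admit, Diag, PName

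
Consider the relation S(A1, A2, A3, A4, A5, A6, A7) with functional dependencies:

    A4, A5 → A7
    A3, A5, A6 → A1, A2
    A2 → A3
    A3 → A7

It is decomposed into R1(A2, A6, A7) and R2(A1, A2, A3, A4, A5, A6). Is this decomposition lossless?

Common attributes: R1 ∩ R2 = {A2, A6}.
Closure of {A2, A6}: A2 → A3 applies, adding A3; A3 → A7 applies, adding A7. So (A2, A6)⁺ = {A2, A3, A6, A7}.
This closure contains every attribute of R1, so R1 ∩ R2 → R1. The join is lossless.

Yes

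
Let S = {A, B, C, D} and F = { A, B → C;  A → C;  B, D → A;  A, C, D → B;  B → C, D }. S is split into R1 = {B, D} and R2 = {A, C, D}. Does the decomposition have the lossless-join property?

Common attributes: R1 ∩ R2 = {D}.
No dependency enlarges {D}, so (D)⁺ = {D}.
The closure contains neither all of R1 = {B, D} nor all of R2 = {A, C, D}, so the common attributes are not a superkey of either fragment. The join is lossy.

No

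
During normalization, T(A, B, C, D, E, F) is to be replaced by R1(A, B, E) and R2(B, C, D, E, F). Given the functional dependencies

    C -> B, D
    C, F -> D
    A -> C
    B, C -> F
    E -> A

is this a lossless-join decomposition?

Yes

Common attributes: R1 ∩ R2 = {B, E}.
Closure of {B, E}: E → A applies, adding A; A → C applies, adding C; B, C → F applies, adding F; C → B, D applies, adding D. So (B, E)⁺ = {A, B, C, D, E, F}.
This closure contains every attribute of R1, so R1 ∩ R2 → R1. The join is lossless.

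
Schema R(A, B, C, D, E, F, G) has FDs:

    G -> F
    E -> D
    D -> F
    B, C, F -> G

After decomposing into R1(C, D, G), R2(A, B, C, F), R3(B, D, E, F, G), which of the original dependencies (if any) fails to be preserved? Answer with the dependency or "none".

B, C, F -> G

Check B, C, F → G: no single fragment contains all of {B, C, F, G}, and the restricted closure of {B, C, F} across the fragments never reaches {G}.
G → F is preserved.
E → D is preserved.
D → F is preserved.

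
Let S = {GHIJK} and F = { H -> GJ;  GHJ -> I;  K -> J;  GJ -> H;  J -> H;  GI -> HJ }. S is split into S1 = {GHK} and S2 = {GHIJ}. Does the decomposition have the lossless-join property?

Yes

Common attributes: S1 ∩ S2 = {GH}.
Closure of {GH}: H → GJ applies, adding J; GHJ → I applies, adding I. So (GH)⁺ = {GHIJ}.
This closure contains every attribute of S2, so S1 ∩ S2 → S2. The join is lossless.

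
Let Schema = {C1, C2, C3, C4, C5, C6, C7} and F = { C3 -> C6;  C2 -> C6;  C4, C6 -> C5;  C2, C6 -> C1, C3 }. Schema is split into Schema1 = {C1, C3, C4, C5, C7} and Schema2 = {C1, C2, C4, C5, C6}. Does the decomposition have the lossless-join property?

Common attributes: Schema1 ∩ Schema2 = {C1, C4, C5}.
No dependency enlarges {C1, C4, C5}, so (C1, C4, C5)⁺ = {C1, C4, C5}.
The closure contains neither all of Schema1 = {C1, C3, C4, C5, C7} nor all of Schema2 = {C1, C2, C4, C5, C6}, so the common attributes are not a superkey of either fragment. The join is lossy.

No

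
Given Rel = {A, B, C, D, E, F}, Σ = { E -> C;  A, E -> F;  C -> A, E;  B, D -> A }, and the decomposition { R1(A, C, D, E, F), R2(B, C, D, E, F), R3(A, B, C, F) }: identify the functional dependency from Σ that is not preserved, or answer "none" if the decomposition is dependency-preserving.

B, D -> A

Check B, D → A: no single fragment contains all of {A, B, D}, and the restricted closure of {B, D} across the fragments never reaches {A}.
E → C is preserved.
A, E → F is preserved.
C → A, E is preserved.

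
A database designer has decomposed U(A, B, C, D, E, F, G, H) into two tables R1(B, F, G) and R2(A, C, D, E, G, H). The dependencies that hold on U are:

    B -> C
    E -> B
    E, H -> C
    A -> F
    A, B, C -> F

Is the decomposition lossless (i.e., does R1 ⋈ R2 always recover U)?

Common attributes: R1 ∩ R2 = {G}.
No dependency enlarges {G}, so (G)⁺ = {G}.
The closure contains neither all of R1 = {B, F, G} nor all of R2 = {A, C, D, E, G, H}, so the common attributes are not a superkey of either fragment. The join is lossy.

No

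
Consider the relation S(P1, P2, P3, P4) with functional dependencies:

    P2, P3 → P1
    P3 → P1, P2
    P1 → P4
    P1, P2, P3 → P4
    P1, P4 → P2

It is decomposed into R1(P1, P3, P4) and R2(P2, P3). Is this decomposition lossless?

Yes

Common attributes: R1 ∩ R2 = {P3}.
Closure of {P3}: P3 → P1, P2 applies, adding P1, P2; P1 → P4 applies, adding P4. So (P3)⁺ = {P1, P2, P3, P4}.
This closure contains every attribute of R1, so R1 ∩ R2 → R1. The join is lossless.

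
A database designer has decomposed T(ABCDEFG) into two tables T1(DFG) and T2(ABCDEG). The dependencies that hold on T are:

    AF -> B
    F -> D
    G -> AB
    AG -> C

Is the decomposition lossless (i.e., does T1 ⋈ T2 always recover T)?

No

Common attributes: T1 ∩ T2 = {DG}.
Closure of {DG}: G → AB applies, adding AB; AG → C applies, adding C. So (DG)⁺ = {ABCDG}.
The closure contains neither all of T1 = {DFG} nor all of T2 = {ABCDEG}, so the common attributes are not a superkey of either fragment. The join is lossy.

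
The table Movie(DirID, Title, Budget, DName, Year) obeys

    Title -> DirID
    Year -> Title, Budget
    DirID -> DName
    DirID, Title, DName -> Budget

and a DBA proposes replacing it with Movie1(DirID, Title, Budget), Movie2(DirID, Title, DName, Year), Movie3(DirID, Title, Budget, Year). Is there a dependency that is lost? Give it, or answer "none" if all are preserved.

none

Title → DirID lies within Movie1.
Year → Title, Budget lies within Movie3.
DirID → DName lies within Movie2.
DirID, Title, DName → Budget: restricted closure across fragments reaches Budget.
Every dependency is enforceable on the fragments, so the decomposition is dependency-preserving.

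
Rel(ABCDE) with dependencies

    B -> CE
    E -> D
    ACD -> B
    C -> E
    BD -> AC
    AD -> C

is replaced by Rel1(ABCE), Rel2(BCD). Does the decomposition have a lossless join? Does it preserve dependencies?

lossless but not dependency-preserving

Lossless test: (BC)⁺ = {ABCDE}, which contains all of one fragment — lossless.
Dependency preservation: the restricted closure of {E} across the fragments never reaches {D}, so E → D cannot be enforced without a join — not preserved.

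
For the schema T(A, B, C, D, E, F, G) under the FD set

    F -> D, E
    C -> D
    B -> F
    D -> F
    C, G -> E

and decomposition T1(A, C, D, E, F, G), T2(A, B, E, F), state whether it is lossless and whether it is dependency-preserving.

Lossless test: (A, E, F)⁺ = {A, D, E, F}, which is a superkey of neither fragment — lossy.
Dependency preservation: every FD's attributes lie within a single fragment, so each can be enforced locally — preserved.

lossy but dependency-preserving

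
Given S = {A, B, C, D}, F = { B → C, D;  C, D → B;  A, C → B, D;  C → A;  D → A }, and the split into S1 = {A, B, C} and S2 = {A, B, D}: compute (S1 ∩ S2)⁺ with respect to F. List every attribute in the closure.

A, B, C, D

S1 ∩ S2 = {A, B}.
B → C, D applies, adding C, D
Closure: {A, B, C, D}.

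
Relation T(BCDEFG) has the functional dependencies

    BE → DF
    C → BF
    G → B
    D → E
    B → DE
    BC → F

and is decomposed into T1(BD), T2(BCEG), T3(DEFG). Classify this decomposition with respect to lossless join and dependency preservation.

lossless but not dependency-preserving

Lossless test (chase): Rows 2 and 3 agree on G; apply G→B and equate their B entries. Rows 1 and 3 agree on D; apply D→E and equate their E entries. Rows 1 and 2 agree on B; apply B→DE and equate their DE entries. Rows 1 and 2 agree on BE; apply BE→DF and equate their DF entries. Rows 1 and 3 agree on BE; apply BE→DF and equate their DF entries. Row 2 is now all distinguished symbols — the join is lossless.
Dependency preservation: the restricted closure of {BE} across the fragments never reaches {DF}, so BE → DF cannot be enforced without a join — not preserved.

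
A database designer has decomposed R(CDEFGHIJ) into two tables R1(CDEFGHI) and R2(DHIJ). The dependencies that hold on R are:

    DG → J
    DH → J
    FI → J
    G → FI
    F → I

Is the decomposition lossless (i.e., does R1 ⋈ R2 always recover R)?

Yes

Common attributes: R1 ∩ R2 = {DHI}.
Closure of {DHI}: DH → J applies, adding J. So (DHI)⁺ = {DHIJ}.
This closure contains every attribute of R2, so R1 ∩ R2 → R2. The join is lossless.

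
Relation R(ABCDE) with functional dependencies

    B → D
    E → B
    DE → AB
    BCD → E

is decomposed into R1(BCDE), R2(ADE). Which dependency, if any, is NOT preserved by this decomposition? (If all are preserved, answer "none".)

none

B → D lies within R1.
E → B lies within R1.
DE → AB: restricted closure across fragments reaches AB.
BCD → E lies within R1.
Every dependency is enforceable on the fragments, so the decomposition is dependency-preserving.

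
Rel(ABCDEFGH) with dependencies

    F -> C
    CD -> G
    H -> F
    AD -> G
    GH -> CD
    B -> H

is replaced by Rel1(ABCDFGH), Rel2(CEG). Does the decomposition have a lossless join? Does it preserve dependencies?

lossy but dependency-preserving

Lossless test: (CG)⁺ = {CG}, which is a superkey of neither fragment — lossy.
Dependency preservation: every FD's attributes lie within a single fragment, so each can be enforced locally — preserved.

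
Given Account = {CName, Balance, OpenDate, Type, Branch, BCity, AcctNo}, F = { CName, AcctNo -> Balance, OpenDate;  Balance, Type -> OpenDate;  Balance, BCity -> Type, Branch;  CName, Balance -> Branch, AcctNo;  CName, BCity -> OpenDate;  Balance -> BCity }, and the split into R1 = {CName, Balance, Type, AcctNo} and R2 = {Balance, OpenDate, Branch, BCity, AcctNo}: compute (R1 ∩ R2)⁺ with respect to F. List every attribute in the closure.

Balance, OpenDate, Type, Branch, BCity, AcctNo

R1 ∩ R2 = {Balance, AcctNo}.
Balance → BCity applies, adding BCity
Balance, BCity → Type, Branch applies, adding Type, Branch
Balance, Type → OpenDate applies, adding OpenDate
Closure: {Balance, OpenDate, Type, Branch, BCity, AcctNo}.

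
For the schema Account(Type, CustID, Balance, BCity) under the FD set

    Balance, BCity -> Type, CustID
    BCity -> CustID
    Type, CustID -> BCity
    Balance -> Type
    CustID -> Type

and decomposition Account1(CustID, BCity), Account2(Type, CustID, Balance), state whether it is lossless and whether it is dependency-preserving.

Lossless test: (CustID)⁺ = {Type, CustID, BCity}, which contains all of one fragment — lossless.
Dependency preservation: Balance, BCity → Type, CustID; Type, CustID → BCity are not contained in any single fragment, but the restricted closure of each left-hand side across the fragments still reaches the right-hand side; the remaining FDs each lie inside some fragment. All dependencies are preserved.

lossless and dependency-preserving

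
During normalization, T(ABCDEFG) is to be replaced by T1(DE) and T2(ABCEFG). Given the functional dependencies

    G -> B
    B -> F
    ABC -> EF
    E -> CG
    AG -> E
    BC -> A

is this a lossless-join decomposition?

Yes

Common attributes: T1 ∩ T2 = {E}.
Closure of {E}: E → CG applies, adding CG; G → B applies, adding B; B → F applies, adding F; BC → A applies, adding A. So (E)⁺ = {ABCEFG}.
This closure contains every attribute of T2, so T1 ∩ T2 → T2. The join is lossless.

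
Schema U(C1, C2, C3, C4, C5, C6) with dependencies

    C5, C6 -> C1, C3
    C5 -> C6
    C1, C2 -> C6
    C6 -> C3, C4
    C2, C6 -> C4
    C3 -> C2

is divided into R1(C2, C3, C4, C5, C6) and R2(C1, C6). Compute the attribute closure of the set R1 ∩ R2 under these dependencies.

R1 ∩ R2 = {C6}.
C6 → C3, C4 applies, adding C3, C4
C3 → C2 applies, adding C2
Closure: {C2, C3, C4, C6}.

C2, C3, C4, C6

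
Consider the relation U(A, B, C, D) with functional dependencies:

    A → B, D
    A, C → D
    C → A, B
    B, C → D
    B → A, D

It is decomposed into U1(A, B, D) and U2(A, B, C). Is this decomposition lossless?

Yes

Common attributes: U1 ∩ U2 = {A, B}.
Closure of {A, B}: A → B, D applies, adding D. So (A, B)⁺ = {A, B, D}.
This closure contains every attribute of U1, so U1 ∩ U2 → U1. The join is lossless.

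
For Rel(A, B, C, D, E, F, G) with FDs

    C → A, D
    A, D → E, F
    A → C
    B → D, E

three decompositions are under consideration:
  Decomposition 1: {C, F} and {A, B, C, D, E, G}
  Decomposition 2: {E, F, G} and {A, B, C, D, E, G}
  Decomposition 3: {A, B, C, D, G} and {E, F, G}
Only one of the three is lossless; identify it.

Decomposition 1: common = {C}, closure = {A, C, D, E, F} → lossless.
Decomposition 2: common = {E, G}, closure = {E, G} → lossy.
Decomposition 3: common = {G}, closure = {G} → lossy.

Decomposition 1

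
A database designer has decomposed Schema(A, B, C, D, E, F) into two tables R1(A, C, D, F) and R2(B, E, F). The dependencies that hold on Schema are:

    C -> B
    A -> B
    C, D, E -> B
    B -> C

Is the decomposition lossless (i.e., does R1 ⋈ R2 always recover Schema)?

Common attributes: R1 ∩ R2 = {F}.
No dependency enlarges {F}, so (F)⁺ = {F}.
The closure contains neither all of R1 = {A, C, D, F} nor all of R2 = {B, E, F}, so the common attributes are not a superkey of either fragment. The join is lossy.

No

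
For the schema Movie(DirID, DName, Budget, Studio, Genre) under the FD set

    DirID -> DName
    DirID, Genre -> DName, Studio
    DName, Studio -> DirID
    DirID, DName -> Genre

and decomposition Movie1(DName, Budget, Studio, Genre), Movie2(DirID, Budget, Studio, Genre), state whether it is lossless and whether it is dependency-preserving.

lossy and not dependency-preserving

Lossless test: (Budget, Studio, Genre)⁺ = {Budget, Studio, Genre}, which is a superkey of neither fragment — lossy.
Dependency preservation: the restricted closure of {DirID} across the fragments never reaches {DName}, so DirID → DName cannot be enforced without a join — not preserved.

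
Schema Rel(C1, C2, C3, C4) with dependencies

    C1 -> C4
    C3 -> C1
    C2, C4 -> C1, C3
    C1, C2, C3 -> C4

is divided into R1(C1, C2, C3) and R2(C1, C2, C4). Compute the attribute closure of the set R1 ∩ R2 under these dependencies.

C1, C2, C3, C4

R1 ∩ R2 = {C1, C2}.
C1 → C4 applies, adding C4
C2, C4 → C1, C3 applies, adding C3
Closure: {C1, C2, C3, C4}.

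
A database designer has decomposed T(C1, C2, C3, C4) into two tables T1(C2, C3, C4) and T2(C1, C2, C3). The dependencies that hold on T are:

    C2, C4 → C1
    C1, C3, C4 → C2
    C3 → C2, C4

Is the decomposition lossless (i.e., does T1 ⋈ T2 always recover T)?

Common attributes: T1 ∩ T2 = {C2, C3}.
Closure of {C2, C3}: C3 → C2, C4 applies, adding C4; C2, C4 → C1 applies, adding C1. So (C2, C3)⁺ = {C1, C2, C3, C4}.
This closure contains every attribute of T1, so T1 ∩ T2 → T1. The join is lossless.

Yes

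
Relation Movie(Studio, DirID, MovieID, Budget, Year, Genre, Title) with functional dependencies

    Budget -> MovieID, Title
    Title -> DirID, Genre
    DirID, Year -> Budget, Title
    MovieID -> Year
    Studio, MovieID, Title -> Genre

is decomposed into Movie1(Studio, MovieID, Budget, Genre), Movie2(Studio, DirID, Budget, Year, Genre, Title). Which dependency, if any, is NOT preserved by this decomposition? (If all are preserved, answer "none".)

Check MovieID → Year: no single fragment contains all of {MovieID, Year}, and the restricted closure of {MovieID} across the fragments never reaches {Year}.
Budget → MovieID, Title is preserved.
Title → DirID, Genre is preserved.
DirID, Year → Budget, Title is preserved.
Studio, MovieID, Title → Genre is preserved.

MovieID -> Year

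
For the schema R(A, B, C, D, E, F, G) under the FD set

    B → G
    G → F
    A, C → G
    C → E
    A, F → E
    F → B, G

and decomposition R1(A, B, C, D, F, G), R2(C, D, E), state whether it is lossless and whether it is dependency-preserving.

Lossless test: (C, D)⁺ = {C, D, E}, which contains all of one fragment — lossless.
Dependency preservation: the restricted closure of {A, F} across the fragments never reaches {E}, so A, F → E cannot be enforced without a join — not preserved.

lossless but not dependency-preserving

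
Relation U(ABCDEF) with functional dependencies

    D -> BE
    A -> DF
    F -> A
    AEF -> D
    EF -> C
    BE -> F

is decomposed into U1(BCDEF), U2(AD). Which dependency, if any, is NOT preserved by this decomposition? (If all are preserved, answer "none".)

none

D → BE lies within U1.
A → DF: restricted closure across fragments reaches DF.
F → A: restricted closure across fragments reaches A.
AEF → D: restricted closure across fragments reaches D.
EF → C lies within U1.
BE → F lies within U1.
Every dependency is enforceable on the fragments, so the decomposition is dependency-preserving.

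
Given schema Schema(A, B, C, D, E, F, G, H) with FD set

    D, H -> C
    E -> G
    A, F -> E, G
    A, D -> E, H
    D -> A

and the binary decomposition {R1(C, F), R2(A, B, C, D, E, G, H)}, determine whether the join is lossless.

Common attributes: R1 ∩ R2 = {C}.
No dependency enlarges {C}, so (C)⁺ = {C}.
The closure contains neither all of R1 = {C, F} nor all of R2 = {A, B, C, D, E, G, H}, so the common attributes are not a superkey of either fragment. The join is lossy.

No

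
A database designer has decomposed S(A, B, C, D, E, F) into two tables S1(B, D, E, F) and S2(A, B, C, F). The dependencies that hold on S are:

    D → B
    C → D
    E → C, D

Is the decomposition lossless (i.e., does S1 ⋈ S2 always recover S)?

No

Common attributes: S1 ∩ S2 = {B, F}.
No dependency enlarges {B, F}, so (B, F)⁺ = {B, F}.
The closure contains neither all of S1 = {B, D, E, F} nor all of S2 = {A, B, C, F}, so the common attributes are not a superkey of either fragment. The join is lossy.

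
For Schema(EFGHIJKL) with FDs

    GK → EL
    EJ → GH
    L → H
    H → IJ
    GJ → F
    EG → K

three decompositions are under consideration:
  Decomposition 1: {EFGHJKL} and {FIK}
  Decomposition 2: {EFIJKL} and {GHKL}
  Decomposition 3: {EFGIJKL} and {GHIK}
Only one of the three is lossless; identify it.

Decomposition 3

Decomposition 1: common = {FK}, closure = {FK} → lossy.
Decomposition 2: common = {KL}, closure = {HIJKL} → lossy.
Decomposition 3: common = {GIK}, closure = {EFGHIJKL} → lossless.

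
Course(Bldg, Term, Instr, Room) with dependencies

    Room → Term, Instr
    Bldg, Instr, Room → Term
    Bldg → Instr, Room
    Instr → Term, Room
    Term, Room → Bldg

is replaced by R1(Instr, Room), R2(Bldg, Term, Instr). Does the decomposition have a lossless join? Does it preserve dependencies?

Lossless test: (Instr)⁺ = {Bldg, Term, Instr, Room}, which contains all of one fragment — lossless.
Dependency preservation: Room → Term, Instr; Bldg, Instr, Room → Term; Bldg → Instr, Room; Instr → Term, Room; Term, Room → Bldg are not contained in any single fragment, but the restricted closure of each left-hand side across the fragments still reaches the right-hand side; the remaining FDs each lie inside some fragment. All dependencies are preserved.

lossless and dependency-preserving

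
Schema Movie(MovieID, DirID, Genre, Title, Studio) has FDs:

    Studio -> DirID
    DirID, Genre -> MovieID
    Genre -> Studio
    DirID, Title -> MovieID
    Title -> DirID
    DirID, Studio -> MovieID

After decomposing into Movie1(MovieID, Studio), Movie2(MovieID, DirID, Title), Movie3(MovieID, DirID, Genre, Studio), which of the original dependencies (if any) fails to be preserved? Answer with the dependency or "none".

Studio → DirID lies within Movie3.
DirID, Genre → MovieID lies within Movie3.
Genre → Studio lies within Movie3.
DirID, Title → MovieID lies within Movie2.
Title → DirID lies within Movie2.
DirID, Studio → MovieID lies within Movie3.
Every dependency is enforceable on the fragments, so the decomposition is dependency-preserving.

none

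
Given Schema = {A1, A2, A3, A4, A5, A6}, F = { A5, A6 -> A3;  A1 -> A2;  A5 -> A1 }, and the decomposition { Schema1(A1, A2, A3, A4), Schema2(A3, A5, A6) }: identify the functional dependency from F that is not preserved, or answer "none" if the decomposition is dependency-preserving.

Check A5 → A1: no single fragment contains all of {A1, A5}, and the restricted closure of {A5} across the fragments never reaches {A1}.
A5, A6 → A3 is preserved.
A1 → A2 is preserved.

A5 -> A1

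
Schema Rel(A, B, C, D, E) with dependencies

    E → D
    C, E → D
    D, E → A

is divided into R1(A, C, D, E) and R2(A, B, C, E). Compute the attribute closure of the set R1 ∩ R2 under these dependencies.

R1 ∩ R2 = {A, C, E}.
E → D applies, adding D
Closure: {A, C, D, E}.

A, C, D, E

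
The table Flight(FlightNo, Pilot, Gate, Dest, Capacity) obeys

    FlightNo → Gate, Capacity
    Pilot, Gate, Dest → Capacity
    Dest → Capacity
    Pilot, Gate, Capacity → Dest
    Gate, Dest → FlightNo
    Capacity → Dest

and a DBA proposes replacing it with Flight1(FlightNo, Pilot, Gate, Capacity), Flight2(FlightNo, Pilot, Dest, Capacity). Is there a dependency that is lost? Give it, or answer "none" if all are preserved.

none

FlightNo → Gate, Capacity lies within Flight1.
Pilot, Gate, Dest → Capacity: restricted closure across fragments reaches Capacity.
Dest → Capacity lies within Flight2.
Pilot, Gate, Capacity → Dest: restricted closure across fragments reaches Dest.
Gate, Dest → FlightNo: restricted closure across fragments reaches FlightNo.
Capacity → Dest lies within Flight2.
Every dependency is enforceable on the fragments, so the decomposition is dependency-preserving.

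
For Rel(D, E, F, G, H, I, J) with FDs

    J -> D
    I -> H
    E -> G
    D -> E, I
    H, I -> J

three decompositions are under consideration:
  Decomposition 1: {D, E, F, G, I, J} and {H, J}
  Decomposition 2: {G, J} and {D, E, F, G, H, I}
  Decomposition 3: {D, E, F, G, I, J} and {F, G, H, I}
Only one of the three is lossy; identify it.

Decomposition 2

Decomposition 1: common = {J}, closure = {D, E, G, H, I, J} → lossless.
Decomposition 2: common = {G}, closure = {G} → lossy.
Decomposition 3: common = {F, G, I}, closure = {D, E, F, G, H, I, J} → lossless.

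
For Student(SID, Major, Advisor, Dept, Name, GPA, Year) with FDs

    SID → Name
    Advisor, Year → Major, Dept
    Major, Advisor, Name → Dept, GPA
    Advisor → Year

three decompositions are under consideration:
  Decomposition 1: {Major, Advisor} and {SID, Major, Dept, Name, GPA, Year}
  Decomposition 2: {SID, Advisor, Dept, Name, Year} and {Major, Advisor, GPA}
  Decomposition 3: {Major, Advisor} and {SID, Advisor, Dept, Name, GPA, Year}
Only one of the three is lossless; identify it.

Decomposition 1: common = {Major}, closure = {Major} → lossy.
Decomposition 2: common = {Advisor}, closure = {Major, Advisor, Dept, Year} → lossy.
Decomposition 3: common = {Advisor}, closure = {Major, Advisor, Dept, Year} → lossless.

Decomposition 3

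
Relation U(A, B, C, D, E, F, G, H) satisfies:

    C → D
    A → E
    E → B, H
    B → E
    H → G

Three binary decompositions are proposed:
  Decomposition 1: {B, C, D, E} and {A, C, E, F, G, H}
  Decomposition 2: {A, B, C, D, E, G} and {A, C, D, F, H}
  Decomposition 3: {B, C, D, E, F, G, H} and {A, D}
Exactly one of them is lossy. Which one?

Decomposition 3

Decomposition 1: common = {C, E}, closure = {B, C, D, E, G, H} → lossless.
Decomposition 2: common = {A, C, D}, closure = {A, B, C, D, E, G, H} → lossless.
Decomposition 3: common = {D}, closure = {D} → lossy.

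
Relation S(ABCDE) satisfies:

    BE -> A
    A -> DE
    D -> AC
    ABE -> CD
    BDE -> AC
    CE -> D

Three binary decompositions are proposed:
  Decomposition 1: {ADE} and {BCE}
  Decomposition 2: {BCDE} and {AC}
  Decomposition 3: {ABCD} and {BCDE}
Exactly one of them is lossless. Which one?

Decomposition 1: common = {E}, closure = {E} → lossy.
Decomposition 2: common = {C}, closure = {C} → lossy.
Decomposition 3: common = {BCD}, closure = {ABCDE} → lossless.

Decomposition 3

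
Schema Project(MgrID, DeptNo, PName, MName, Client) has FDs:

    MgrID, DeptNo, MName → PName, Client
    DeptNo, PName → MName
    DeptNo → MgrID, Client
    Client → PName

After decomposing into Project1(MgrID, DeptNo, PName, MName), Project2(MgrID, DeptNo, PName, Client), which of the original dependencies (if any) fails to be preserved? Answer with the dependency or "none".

MgrID, DeptNo, MName → PName, Client: restricted closure across fragments reaches PName, Client.
DeptNo, PName → MName lies within Project1.
DeptNo → MgrID, Client lies within Project2.
Client → PName lies within Project2.
Every dependency is enforceable on the fragments, so the decomposition is dependency-preserving.

none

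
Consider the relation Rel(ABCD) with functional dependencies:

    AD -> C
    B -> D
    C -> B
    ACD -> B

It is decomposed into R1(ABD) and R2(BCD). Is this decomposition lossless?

No

Common attributes: R1 ∩ R2 = {BD}.
No dependency enlarges {BD}, so (BD)⁺ = {BD}.
The closure contains neither all of R1 = {ABD} nor all of R2 = {BCD}, so the common attributes are not a superkey of either fragment. The join is lossy.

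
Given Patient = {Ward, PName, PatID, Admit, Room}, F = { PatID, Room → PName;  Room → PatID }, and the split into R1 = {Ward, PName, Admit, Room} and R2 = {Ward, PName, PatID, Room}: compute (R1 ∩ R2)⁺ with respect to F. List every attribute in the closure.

R1 ∩ R2 = {Ward, PName, Room}.
Room → PatID applies, adding PatID
Closure: {Ward, PName, PatID, Room}.

Ward, PName, PatID, Room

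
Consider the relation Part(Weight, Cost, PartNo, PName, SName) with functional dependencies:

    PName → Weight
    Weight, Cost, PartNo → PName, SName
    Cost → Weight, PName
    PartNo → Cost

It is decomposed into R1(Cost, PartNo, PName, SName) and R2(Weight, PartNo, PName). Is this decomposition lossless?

Yes

Common attributes: R1 ∩ R2 = {PartNo, PName}.
Closure of {PartNo, PName}: PName → Weight applies, adding Weight; PartNo → Cost applies, adding Cost; Weight, Cost, PartNo → PName, SName applies, adding SName. So (PartNo, PName)⁺ = {Weight, Cost, PartNo, PName, SName}.
This closure contains every attribute of R1, so R1 ∩ R2 → R1. The join is lossless.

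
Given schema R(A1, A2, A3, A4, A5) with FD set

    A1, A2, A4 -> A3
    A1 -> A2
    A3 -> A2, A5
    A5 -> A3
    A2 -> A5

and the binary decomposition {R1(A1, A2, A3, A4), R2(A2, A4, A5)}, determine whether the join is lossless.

Common attributes: R1 ∩ R2 = {A2, A4}.
Closure of {A2, A4}: A2 → A5 applies, adding A5; A5 → A3 applies, adding A3. So (A2, A4)⁺ = {A2, A3, A4, A5}.
This closure contains every attribute of R2, so R1 ∩ R2 → R2. The join is lossless.

Yes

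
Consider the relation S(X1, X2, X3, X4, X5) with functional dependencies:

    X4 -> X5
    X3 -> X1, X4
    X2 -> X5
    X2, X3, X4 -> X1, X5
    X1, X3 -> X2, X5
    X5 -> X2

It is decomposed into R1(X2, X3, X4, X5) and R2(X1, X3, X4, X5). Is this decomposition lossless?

Common attributes: R1 ∩ R2 = {X3, X4, X5}.
Closure of {X3, X4, X5}: X3 → X1, X4 applies, adding X1; X1, X3 → X2, X5 applies, adding X2. So (X3, X4, X5)⁺ = {X1, X2, X3, X4, X5}.
This closure contains every attribute of R1, so R1 ∩ R2 → R1. The join is lossless.

Yes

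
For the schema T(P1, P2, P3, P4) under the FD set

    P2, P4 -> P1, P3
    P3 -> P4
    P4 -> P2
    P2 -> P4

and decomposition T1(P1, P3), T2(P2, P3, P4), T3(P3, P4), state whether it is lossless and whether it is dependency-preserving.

Lossless test (chase): Rows 1 and 2 agree on P3; apply P3→P4 and equate their P4 entries. Rows 1 and 2 agree on P4; apply P4→P2 and equate their P2 entries. Rows 1 and 3 agree on P4; apply P4→P2 and equate their P2 entries. Rows 1 and 2 agree on P2, P4; apply P2, P4→P1, P3 and equate their P1, P3 entries. Rows 1 and 3 agree on P2, P4; apply P2, P4→P1, P3 and equate their P1, P3 entries. Row 1 is now all distinguished symbols — the join is lossless.
Dependency preservation: P2, P4 → P1, P3 is not contained in any single fragment, but the restricted closure of its left-hand side across the fragments still reaches the right-hand side; the remaining FDs each lie inside some fragment. All dependencies are preserved.

lossless and dependency-preserving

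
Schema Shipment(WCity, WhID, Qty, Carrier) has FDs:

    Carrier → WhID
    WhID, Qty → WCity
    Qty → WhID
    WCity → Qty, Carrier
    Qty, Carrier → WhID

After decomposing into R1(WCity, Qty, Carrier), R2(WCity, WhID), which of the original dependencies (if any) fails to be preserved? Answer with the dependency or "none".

Check Carrier → WhID: no single fragment contains all of {WhID, Carrier}, and the restricted closure of {Carrier} across the fragments never reaches {WhID}.
WhID, Qty → WCity is preserved.
Qty → WhID is preserved.
WCity → Qty, Carrier is preserved.
Qty, Carrier → WhID is preserved.

Carrier → WhID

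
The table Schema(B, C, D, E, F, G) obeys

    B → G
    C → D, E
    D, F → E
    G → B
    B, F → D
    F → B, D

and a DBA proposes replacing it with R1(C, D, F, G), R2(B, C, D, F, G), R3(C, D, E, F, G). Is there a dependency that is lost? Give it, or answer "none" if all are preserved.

none

B → G lies within R2.
C → D, E lies within R3.
D, F → E lies within R3.
G → B lies within R2.
B, F → D lies within R2.
F → B, D lies within R2.
Every dependency is enforceable on the fragments, so the decomposition is dependency-preserving.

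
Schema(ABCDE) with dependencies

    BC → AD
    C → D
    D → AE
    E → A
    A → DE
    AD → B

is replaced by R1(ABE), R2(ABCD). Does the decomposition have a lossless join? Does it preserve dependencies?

Lossless test: (AB)⁺ = {ABDE}, which contains all of one fragment — lossless.
Dependency preservation: D → AE; A → DE are not contained in any single fragment, but the restricted closure of each left-hand side across the fragments still reaches the right-hand side; the remaining FDs each lie inside some fragment. All dependencies are preserved.

lossless and dependency-preserving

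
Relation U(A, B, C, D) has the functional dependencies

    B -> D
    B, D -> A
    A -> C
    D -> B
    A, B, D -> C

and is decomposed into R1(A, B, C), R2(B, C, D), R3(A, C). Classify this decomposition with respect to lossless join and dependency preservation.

Lossless test (chase): Rows 1 and 2 agree on B; apply B→D and equate their D entries. Rows 1 and 2 agree on B, D; apply B, D→A and equate their A entries. Row 1 is now all distinguished symbols — the join is lossless.
Dependency preservation: B, D → A; A, B, D → C are not contained in any single fragment, but the restricted closure of each left-hand side across the fragments still reaches the right-hand side; the remaining FDs each lie inside some fragment. All dependencies are preserved.

lossless and dependency-preserving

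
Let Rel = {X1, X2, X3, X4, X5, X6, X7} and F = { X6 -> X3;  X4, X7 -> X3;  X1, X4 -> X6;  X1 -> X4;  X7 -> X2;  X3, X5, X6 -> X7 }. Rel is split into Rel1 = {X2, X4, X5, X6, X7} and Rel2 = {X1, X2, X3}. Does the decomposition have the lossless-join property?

No

Common attributes: Rel1 ∩ Rel2 = {X2}.
No dependency enlarges {X2}, so (X2)⁺ = {X2}.
The closure contains neither all of Rel1 = {X2, X4, X5, X6, X7} nor all of Rel2 = {X1, X2, X3}, so the common attributes are not a superkey of either fragment. The join is lossy.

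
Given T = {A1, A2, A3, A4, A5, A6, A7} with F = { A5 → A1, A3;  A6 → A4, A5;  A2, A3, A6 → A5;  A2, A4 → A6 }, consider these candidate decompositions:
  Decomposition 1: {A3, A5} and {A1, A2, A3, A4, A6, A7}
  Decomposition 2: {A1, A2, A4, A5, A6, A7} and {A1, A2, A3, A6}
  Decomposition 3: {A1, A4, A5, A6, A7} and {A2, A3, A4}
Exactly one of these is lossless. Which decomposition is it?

Decomposition 1: common = {A3}, closure = {A3} → lossy.
Decomposition 2: common = {A1, A2, A6}, closure = {A1, A2, A3, A4, A5, A6} → lossless.
Decomposition 3: common = {A4}, closure = {A4} → lossy.

Decomposition 2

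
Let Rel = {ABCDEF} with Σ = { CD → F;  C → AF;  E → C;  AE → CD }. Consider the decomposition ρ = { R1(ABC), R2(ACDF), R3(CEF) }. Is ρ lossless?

No

Chase test. Columns are ABCDEF; row i has aⱼ where attribute j ∈ Ri, else bᵢⱼ.
Initial tableau (one row per fragment):
  row 1: a1 a2 a3 b14 b15 b16
  row 2: a1 b22 a3 a4 b25 a6
  row 3: b31 b32 a3 b34 a5 a6
Rows 1 and 2 agree on C; apply C→AF and equate their AF entries.
Rows 1 and 3 agree on C; apply C→AF and equate their AF entries.
No row becomes fully distinguished — the join is lossy.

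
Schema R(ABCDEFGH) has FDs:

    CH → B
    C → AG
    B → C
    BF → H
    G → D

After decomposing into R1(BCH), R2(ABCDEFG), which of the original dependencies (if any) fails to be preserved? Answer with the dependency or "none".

BF → H

Check BF → H: no single fragment contains all of {BFH}, and the restricted closure of {BF} across the fragments never reaches {H}.
CH → B is preserved.
C → AG is preserved.
B → C is preserved.
G → D is preserved.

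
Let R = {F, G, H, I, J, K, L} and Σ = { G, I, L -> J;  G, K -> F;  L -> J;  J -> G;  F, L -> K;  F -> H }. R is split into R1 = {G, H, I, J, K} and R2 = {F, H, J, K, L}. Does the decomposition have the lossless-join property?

Common attributes: R1 ∩ R2 = {H, J, K}.
Closure of {H, J, K}: J → G applies, adding G; G, K → F applies, adding F. So (H, J, K)⁺ = {F, G, H, J, K}.
The closure contains neither all of R1 = {G, H, I, J, K} nor all of R2 = {F, H, J, K, L}, so the common attributes are not a superkey of either fragment. The join is lossy.

No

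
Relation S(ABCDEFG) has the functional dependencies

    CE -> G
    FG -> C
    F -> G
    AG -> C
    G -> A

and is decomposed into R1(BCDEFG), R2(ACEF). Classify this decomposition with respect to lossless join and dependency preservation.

lossless but not dependency-preserving

Lossless test: (CEF)⁺ = {ACEFG}, which contains all of one fragment — lossless.
Dependency preservation: the restricted closure of {G} across the fragments never reaches {A}, so G → A cannot be enforced without a join — not preserved.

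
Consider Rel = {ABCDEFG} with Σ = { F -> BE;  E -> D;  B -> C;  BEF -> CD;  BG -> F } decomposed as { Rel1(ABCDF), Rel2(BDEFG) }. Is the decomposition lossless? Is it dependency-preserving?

Lossless test: (BDF)⁺ = {BCDEF}, which is a superkey of neither fragment — lossy.
Dependency preservation: BEF → CD is not contained in any single fragment, but the restricted closure of its left-hand side across the fragments still reaches the right-hand side; the remaining FDs each lie inside some fragment. All dependencies are preserved.

lossy but dependency-preserving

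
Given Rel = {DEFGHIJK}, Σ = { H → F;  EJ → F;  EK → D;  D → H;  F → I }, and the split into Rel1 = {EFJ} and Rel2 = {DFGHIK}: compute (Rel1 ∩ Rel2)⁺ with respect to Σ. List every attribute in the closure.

FI

Rel1 ∩ Rel2 = {F}.
F → I applies, adding I
Closure: {FI}.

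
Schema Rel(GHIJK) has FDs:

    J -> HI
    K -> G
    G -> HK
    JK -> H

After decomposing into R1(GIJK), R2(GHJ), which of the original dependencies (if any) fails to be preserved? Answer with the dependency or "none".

J → HI: restricted closure across fragments reaches HI.
K → G lies within R1.
G → HK: restricted closure across fragments reaches HK.
JK → H: restricted closure across fragments reaches H.
Every dependency is enforceable on the fragments, so the decomposition is dependency-preserving.

none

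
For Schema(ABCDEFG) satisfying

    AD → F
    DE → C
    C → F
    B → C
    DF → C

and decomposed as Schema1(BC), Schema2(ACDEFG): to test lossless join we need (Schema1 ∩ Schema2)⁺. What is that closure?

Schema1 ∩ Schema2 = {C}.
C → F applies, adding F
Closure: {CF}.

CF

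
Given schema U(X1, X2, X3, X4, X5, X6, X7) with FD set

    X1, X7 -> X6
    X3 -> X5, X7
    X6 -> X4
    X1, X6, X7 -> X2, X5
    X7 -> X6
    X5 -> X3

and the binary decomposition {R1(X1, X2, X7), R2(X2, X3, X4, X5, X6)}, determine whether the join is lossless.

No

Common attributes: R1 ∩ R2 = {X2}.
No dependency enlarges {X2}, so (X2)⁺ = {X2}.
The closure contains neither all of R1 = {X1, X2, X7} nor all of R2 = {X2, X3, X4, X5, X6}, so the common attributes are not a superkey of either fragment. The join is lossy.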